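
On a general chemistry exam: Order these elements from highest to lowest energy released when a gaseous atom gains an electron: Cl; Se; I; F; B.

B is in period 2, group 13; F is in period 2, group 17; Cl is in period 3, group 17; Se is in period 4, group 16; I is in period 5, group 17.
Adding an electron releases more energy for atoms nearer the top right (short of the noble gases).
Here both period and group differ, so the two effects have to be weighed against each other.
Se > B: period and group pull opposite ways; the across-period shift dominates (195 vs 27 kJ/mol).
I > Se: the two effects oppose for this pair; the across-period effect wins (295 vs 195 kJ/mol).
F > I: they share group 17; the group trend gives F the larger value.
Cl > F: this pair runs against the simple trend — see the exception note.
Note the exception: Cl has a higher electron affinity than F, contrary to the simple trend — F's small 2p subshell makes the incoming electron feel strong e⁻–e⁻ repulsion, so Cl actually releases more energy on gaining an electron.
For reference (kJ/mol): B 27, F 328, Cl 349, Se 195, I 295.
So from highest to lowest: Cl > F > I > Se > B.

Cl, F, I, Se, B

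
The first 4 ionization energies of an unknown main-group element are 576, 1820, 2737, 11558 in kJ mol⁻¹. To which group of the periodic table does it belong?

Look for the largest jump between consecutive ionization energies: IE4/IE3 ≈ 4.2, far larger than any earlier ratio.
That jump marks the point where a core electron is being removed. So the atom has 3 valence electrons.
A main-group element with 3 valence electrons is in group 13.

Group 13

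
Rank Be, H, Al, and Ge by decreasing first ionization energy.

Across a period the outer electron is held more tightly (higher IE₁); down a group it sits in a higher shell, more shielded, and comes off more easily.
A diagonal step moves right (one effect) and down (the opposite effect) at once.
Ge > Al: the two effects oppose for this pair; the across-period effect wins (762 vs 578 kJ/mol).
Be > Ge: period and group pull opposite ways; the down-group shift dominates (900 vs 762 kJ/mol).
H > Be: period and group pull opposite ways; the down-group shift dominates (1312 vs 900 kJ/mol).
Approximate values (kJ/mol): H 1312, Be 900, Al 578, Ge 762.
So from highest to lowest: H > Be > Ge > Al.

H > Be > Ge > Al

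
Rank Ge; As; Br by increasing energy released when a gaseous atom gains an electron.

As < Ge < Br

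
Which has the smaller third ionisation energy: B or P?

IE_3 is the cost of taking one more electron from the +2 cation: B²⁺ still has 1 valence electron; P²⁺ still has 3 valence electrons.
All are still removing valence electrons, so compare the +2 ions as you would atoms: IE_3 generally rises across a period (higher Z_eff) and falls down a group (larger shell), subject to the usual subshell exceptions.
Valence configurations: B²⁺ [He]2s¹, P²⁺ [Ne]3s²3p¹.
Tabulated IE_3 (kJ/mol): B 3660, P 2914.
Hence IE_3: P < B.

P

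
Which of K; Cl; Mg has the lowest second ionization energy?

Mg

After 1 electron has been removed, what remains? K⁺ is the bare [Ar] core; Cl⁺ still has 6 valence electrons; Mg⁺ still has 1 valence electron.
Pulling an electron out of a noble-gas core costs far more than removing a remaining valence electron, so K sits at the high end of IE_2.
Valence configurations: Cl⁺ [Ne]3s²3p⁴, Mg⁺ [Ne]3s¹.
Tabulated IE_2 (kJ/mol): K 3052, Cl 2298, Mg 1451.
Hence IE_2: Mg < Cl < K.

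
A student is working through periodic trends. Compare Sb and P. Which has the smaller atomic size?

Radius decreases left→right (rising Z_eff, same n) and increases top→bottom (higher n).
All are in group 15, so atomic radius increases down the group.
So P has the smaller atomic size (P < Sb).

P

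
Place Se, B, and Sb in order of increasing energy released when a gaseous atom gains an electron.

B is in period 2, group 13; Se is in period 4, group 16; Sb is in period 5, group 15.
EA tends to increase across a period and decrease down a group, though the pattern is less regular than for IE or radius.
Here both period and group differ, so the two effects have to be weighed against each other.
Sb > B: period and group pull opposite ways; the across-period shift dominates (103 vs 27 kJ/mol).
Se > Sb: both effects reinforce here, so Se is clearly the higher of the two.
For reference (kJ/mol): B 27, Se 195, Sb 103.
So from lowest to highest: B < Sb < Se.

B < Sb < Se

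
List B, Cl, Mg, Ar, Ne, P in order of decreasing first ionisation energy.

IE₁ increases left→right with effective nuclear charge and decreases top→bottom as the valence shell moves farther out.
Neither a single period nor a single group — weigh both effects.
B > Mg: relative to Mg, both the across-period and down-group shifts push B's first ionization energy up.
P > B: period and group pull opposite ways; the across-period shift dominates (1012 vs 801 kJ/mol).
Cl > P: both are in period 3; the period trend gives Cl the larger value.
Ar > Cl: Ar lies to the right of Cl in period 3, so the across-period effect alone puts Ar higher.
Ne > Ar: they share group 18; the group trend gives Ne the larger value.
For reference (kJ/mol): B 801, Ne 2081, Mg 738, P 1012, Cl 1251, Ar 1521.
So from highest to lowest: Ne > Ar > Cl > P > B > Mg.

Ne, Ar, Cl, P, B, Mg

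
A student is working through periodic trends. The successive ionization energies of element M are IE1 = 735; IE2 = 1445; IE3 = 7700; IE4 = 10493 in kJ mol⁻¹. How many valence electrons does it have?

2

Look for the largest jump between consecutive ionization energies: IE3/IE2 ≈ 5.3, far larger than any earlier ratio.
That jump marks the point where a core electron is being removed. So the atom has 2 valence electrons.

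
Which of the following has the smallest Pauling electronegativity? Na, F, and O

Na

Electronegativity increases across a period and decreases down a group, tracking effective nuclear charge and atomic size.
These span different periods and groups, so the two trends combine.
O > Na: relative to Na, both the across-period and down-group shifts push O's electronegativity up.
F > O: F lies to the right of O in period 2, so the across-period effect alone puts F higher.
Tabulated electronegativity (Pauling): O 3.44, F 3.98, Na 0.93.
The smallest Pauling electronegativity among these belongs to Na.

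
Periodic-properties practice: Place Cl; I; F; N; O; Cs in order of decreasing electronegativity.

F, O, Cl, N, I, Cs

EN rises left→right (higher Z_eff, smaller atoms) and falls top→bottom (larger, more shielded atoms).
Neither a single period nor a single group — weigh both effects.
I > Cs: relative to Cs, both the across-period and down-group shifts push I's electronegativity up.
N > I: the two effects oppose for this pair; the down-group effect wins (3.04 vs 2.66).
Cl > N: period and group pull opposite ways; the across-period shift dominates (3.16 vs 3.04).
O > Cl: period and group pull opposite ways; the down-group shift dominates (3.44 vs 3.16).
F > O: F lies to the right of O in period 2, so the across-period effect alone puts F higher.
Tabulated electronegativity (Pauling): N 3.04, O 3.44, F 3.98, Cl 3.16, I 2.66, Cs 0.79.
So from highest to lowest: F > O > Cl > N > I > Cs.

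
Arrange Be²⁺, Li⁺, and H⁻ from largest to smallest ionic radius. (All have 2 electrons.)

All of these have 2 electrons, so size is governed by nuclear charge alone: the more protons, the stronger the pull on the same electron cloud, and the smaller the ion.
Nuclear charges: Be²⁺ (Z=4), Li⁺ (Z=3), H⁻ (Z=1).
Largest to smallest: H⁻ > Li⁺ > Be²⁺.

H⁻ > Li⁺ > Be²⁺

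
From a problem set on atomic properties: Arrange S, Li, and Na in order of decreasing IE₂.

IE_2 is the cost of taking one more electron from the +1 cation: S⁺ still has 5 valence electrons; Li⁺ is the bare [He] core; Na⁺ is the bare [Ne] core.
Breaking into a closed-shell core is much more expensive than removing a leftover valence electron — Na and Li have the largest IE_2 here.
Tabulated IE_2 (kJ/mol): S 2252, Li 7298, Na 4562.
Overall IE_2 order: S < Na < Li.

Li, Na, S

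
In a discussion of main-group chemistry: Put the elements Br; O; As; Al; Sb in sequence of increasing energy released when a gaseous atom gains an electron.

Electron affinity generally becomes more exothermic across a period toward the halogens and less exothermic down a group.
These span different periods and groups, so the two trends combine.
As > Al: the two effects oppose for this pair; the across-period effect wins (78 vs 42 kJ/mol).
Sb > As: this pair runs against the simple trend — see the exception note.
O > Sb: both effects reinforce here, so O is clearly the higher of the two.
Br > O: the two effects oppose for this pair; the across-period effect wins (325 vs 141 kJ/mol).
Note the exception: Sb has a higher electron affinity than As, contrary to the simple trend — both are half-filled np³, but the pairing/repulsion penalty for the added electron shrinks as the p orbitals become larger and more diffuse down the group, and for Sb that outweighs the weaker nuclear attraction.
For reference (kJ/mol): O 141, Al 42, As 78, Br 325, Sb 103.
So from lowest to highest: Al < As < Sb < O < Br.

Al, As, Sb, O, Br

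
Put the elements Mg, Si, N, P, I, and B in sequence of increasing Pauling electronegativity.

Mg < Si < B < P < I < N

Electronegativity increases across a period and decreases down a group, tracking effective nuclear charge and atomic size.
These span different periods and groups, so the two trends combine.
Si > Mg: both are in period 3; the period trend gives Si the larger value.
B > Si: the two effects oppose for this pair; the down-group effect wins (2.04 vs 1.90).
P > B: period and group pull opposite ways; the across-period shift dominates (2.19 vs 2.04).
I > P: the two effects oppose for this pair; the across-period effect wins (2.66 vs 2.19).
N > I: period and group pull opposite ways; the down-group shift dominates (3.04 vs 2.66).
For reference (Pauling): B 2.04, N 3.04, Mg 1.31, Si 1.90, P 2.19, I 2.66.
So from lowest to highest: Mg < Si < B < P < I < N.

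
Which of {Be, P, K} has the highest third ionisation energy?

IE_3 is the cost of taking one more electron from the +2 cation: Be²⁺ is the bare [He] core; P²⁺ still has 3 valence electrons; K²⁺ is already 1 electron into the core.
Core electrons are held far more tightly than valence electrons, so K and Be top the IE_3 order.
The numbers (kJ/mol): Be 14849, P 2914, K 4420.
Overall IE_3 order: P < K < Be.

Be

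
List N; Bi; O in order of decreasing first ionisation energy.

First ionization energy rises across a period (greater Z_eff holds electrons more tightly) and falls down a group (valence electrons are farther from the nucleus).
These span different periods and groups, so the two trends combine.
O > Bi: both effects reinforce here, so O is clearly the higher of the two.
N > O: this pair runs against the simple trend — see the exception note.
Note the exception: N has a higher first ionization energy than O, contrary to the simple trend — pairing an electron in O's 2p⁴ costs repulsion energy, so O ionizes more easily than half-filled N (2p³).
Tabulated first ionization energy (kJ/mol): N 1402, O 1314, Bi 703.
So from highest to lowest: N > O > Bi.

N, O, Bi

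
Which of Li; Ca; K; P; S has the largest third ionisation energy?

Li

After 2 electrons have been removed, what remains? Li²⁺ is already 1 electron into the core; Ca²⁺ is the bare [Ar] core; K²⁺ is already 1 electron into the core; P²⁺ still has 3 valence electrons; S²⁺ still has 4 valence electrons.
Breaking into a closed-shell core is much more expensive than removing a leftover valence electron — K, Ca and Li have the largest IE_3 here.
Valence configurations: P²⁺ [Ne]3s²3p¹, S²⁺ [Ne]3s²3p².
Tabulated IE_3 (kJ/mol): Li 11815, Ca 4912, K 4420, P 2914, S 3357.
Putting it together, IE_3: P < S < K < Ca < Li.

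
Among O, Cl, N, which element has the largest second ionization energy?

After 1 electron has been removed, what remains? O⁺ still has 5 valence electrons; Cl⁺ still has 6 valence electrons; N⁺ still has 4 valence electrons.
All are still removing valence electrons, so compare the +1 ions as you would atoms: IE_2 generally rises across a period (higher Z_eff) and falls down a group (larger shell), subject to the usual subshell exceptions.
Valence configurations: O⁺ [He]2s²2p³, Cl⁺ [Ne]3s²3p⁴, N⁺ [He]2s²2p².
Tabulated IE_2 (kJ/mol): O 3388, Cl 2298, N 2856.
So the second ionization energies run Cl < N < O.

O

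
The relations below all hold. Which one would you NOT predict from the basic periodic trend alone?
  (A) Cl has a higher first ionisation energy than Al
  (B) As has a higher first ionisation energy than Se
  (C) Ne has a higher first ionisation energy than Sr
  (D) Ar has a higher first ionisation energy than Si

(B)

The general trend: first ionisation energy increases across a period and decreases down a group.
(A) Cl (period 3, group 17) vs Al (period 3, group 13): the stated order agrees with the simple trend.
(B) As (period 4, group 15) vs Se (period 4, group 16): the stated order contradicts the simple trend.
(C) Ne (period 2, group 18) vs Sr (period 5, group 2): the stated order agrees with the simple trend.
(D) Ar (period 3, group 18) vs Si (period 3, group 14): the stated order agrees with the simple trend.
The exception is (B): Se (4p⁴) ionizes more easily than half-filled As (4p³).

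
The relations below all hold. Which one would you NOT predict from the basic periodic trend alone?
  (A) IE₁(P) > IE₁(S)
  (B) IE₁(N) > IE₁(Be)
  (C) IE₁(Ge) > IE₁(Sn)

(A)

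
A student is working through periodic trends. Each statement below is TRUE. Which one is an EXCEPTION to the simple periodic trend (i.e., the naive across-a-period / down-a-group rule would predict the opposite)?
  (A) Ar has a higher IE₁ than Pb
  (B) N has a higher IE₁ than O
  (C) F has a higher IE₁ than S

(B)

The general trend: IE₁ increases across a period and decreases down a group.
(A) Ar (period 3, group 18) vs Pb (period 6, group 14): the stated order agrees with the simple trend.
(B) N (period 2, group 15) vs O (period 2, group 16): the stated order contradicts the simple trend.
(C) F (period 2, group 17) vs S (period 3, group 16): the stated order agrees with the simple trend.
The exception is (B): pairing an electron in O's 2p⁴ costs repulsion energy, so O ionizes more easily than half-filled N (2p³).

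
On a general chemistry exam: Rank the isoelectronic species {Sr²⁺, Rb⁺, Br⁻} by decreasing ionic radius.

All of these have 36 electrons, so size is governed by nuclear charge alone: the more protons, the stronger the pull on the same electron cloud, and the smaller the ion.
Nuclear charges: Sr²⁺ (Z=38), Rb⁺ (Z=37), Br⁻ (Z=35).
Largest to smallest: Br⁻ > Rb⁺ > Sr²⁺.

Br⁻ > Rb⁺ > Sr²⁺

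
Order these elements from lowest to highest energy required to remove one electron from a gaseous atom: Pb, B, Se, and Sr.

Sr < Pb < B < Se

Removing the outermost electron gets harder across a period and easier down a group.
These span different periods and groups, so the two trends combine.
Pb > Sr: the two effects oppose for this pair; the across-period effect wins (716 vs 550 kJ/mol).
B > Pb: period and group pull opposite ways; the down-group shift dominates (801 vs 716 kJ/mol).
Se > B: the two effects oppose for this pair; the across-period effect wins (941 vs 801 kJ/mol).
Approximate values (kJ/mol): B 801, Se 941, Sr 550, Pb 716.
So from lowest to highest: Sr < Pb < B < Se.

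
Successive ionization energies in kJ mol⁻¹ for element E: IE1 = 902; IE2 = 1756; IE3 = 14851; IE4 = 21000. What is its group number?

Look for the largest jump between consecutive ionization energies: IE3/IE2 ≈ 8.5, far larger than any earlier ratio.
That jump marks the point where a core electron is being removed. So the atom has 2 valence electrons.
A main-group element with 2 valence electrons is in group 2.

Group 2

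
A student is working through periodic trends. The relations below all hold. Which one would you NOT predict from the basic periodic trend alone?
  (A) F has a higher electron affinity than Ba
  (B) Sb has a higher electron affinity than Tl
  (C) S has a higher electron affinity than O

(C)

The general trend: electron affinity increases across a period and decreases down a group.
(A) F (period 2, group 17) vs Ba (period 6, group 2): the stated order agrees with the simple trend.
(B) Sb (period 5, group 15) vs Tl (period 6, group 13): the stated order agrees with the simple trend.
(C) S (period 3, group 16) vs O (period 2, group 16): the stated order contradicts the simple trend.
The exception is (C): the compact 2p subshell of O repels the added electron more than S's larger 3p does.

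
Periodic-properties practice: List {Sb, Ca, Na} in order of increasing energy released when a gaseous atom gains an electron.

Atoms with high Z_eff and room in the valence shell (especially the halogens) have the most exothermic electron affinities.
Neither a single period nor a single group — weigh both effects.
Na > Ca: the two effects oppose for this pair; the down-group effect wins (53 vs 2 kJ/mol).
Sb > Na: the two effects oppose for this pair; the across-period effect wins (103 vs 53 kJ/mol).
Tabulated electron affinity (kJ/mol): Na 53, Ca 2, Sb 103.
So from lowest to highest: Ca < Na < Sb.

Ca, Na, Sb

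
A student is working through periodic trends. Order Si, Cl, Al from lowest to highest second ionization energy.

Si < Al < Cl

Consider each +1 ion: Si⁺ still has 3 valence electrons; Cl⁺ still has 6 valence electrons; Al⁺ still has 2 valence electrons.
All are still removing valence electrons, so compare the +1 ions as you would atoms: IE_2 generally rises across a period (higher Z_eff) and falls down a group (larger shell), subject to the usual subshell exceptions.
Valence configurations: Si⁺ [Ne]3s²3p¹, Cl⁺ [Ne]3s²3p⁴, Al⁺ [Ne]3s².
Si⁺ loses a lone 3p electron whereas Al⁺ must break into a filled 3s² pair, so IE_2(Al) > IE_2(Si) even though Si has the higher nuclear charge.
The numbers (kJ/mol): Si 1577, Cl 2298, Al 1817.
Overall IE_2 order: Si < Al < Cl.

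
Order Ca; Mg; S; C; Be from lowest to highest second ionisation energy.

The second ionization energy removes an electron from the +1 ion. For each element: Ca⁺ still has 1 valence electron; Mg⁺ still has 1 valence electron; S⁺ still has 5 valence electrons; C⁺ still has 3 valence electrons; Be⁺ still has 1 valence electron.
All are still removing valence electrons, so compare the +1 ions as you would atoms: IE_2 generally rises across a period (higher Z_eff) and falls down a group (larger shell), subject to the usual subshell exceptions.
Valence configurations: Ca⁺ [Ar]4s¹, Mg⁺ [Ne]3s¹, S⁺ [Ne]3s²3p³, C⁺ [He]2s²2p¹, Be⁺ [He]2s¹.
Tabulated IE_2 (kJ/mol): Ca 1145, Mg 1451, S 2252, C 2353, Be 1757.
So the second ionization energies run Ca < Mg < Be < S < C.

Ca < Mg < Be < S < C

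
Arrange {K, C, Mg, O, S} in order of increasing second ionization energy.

Consider each +1 ion: K⁺ is the bare [Ar] core; C⁺ still has 3 valence electrons; Mg⁺ still has 1 valence electron; O⁺ still has 5 valence electrons; S⁺ still has 5 valence electrons.
Usually core removal costs more than valence removal, but here the competition is close: a tightly held n=2 valence electron can cost more to remove than an n=3 core electron, so the actual values have to decide it.
Valence configurations: C⁺ [He]2s²2p¹, Mg⁺ [Ne]3s¹, O⁺ [He]2s²2p³, S⁺ [Ne]3s²3p³.
Approximate IE_2 values (kJ/mol): K 3052, C 2353, Mg 1451, O 3388, S 2252.
Hence IE_2: Mg < S < C < K < O.

Mg, S, C, K, O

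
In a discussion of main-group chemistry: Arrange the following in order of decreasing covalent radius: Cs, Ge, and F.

F is in period 2, group 17; Ge is in period 4, group 14; Cs is in period 6, group 1.
Moving right in a period, electrons are added to the same shell under a stronger nuclear pull, so atoms get smaller; moving down, a new shell is opened and atoms get larger.
Neither a single period nor a single group — weigh both effects.
Ge > F: relative to F, both the across-period and down-group shifts push Ge's atomic radius up.
Cs > Ge: relative to Ge, both the across-period and down-group shifts push Cs's atomic radius up.
For reference (pm): F 64, Ge 121, Cs 232.
So from largest to smallest: Cs > Ge > F.

Cs, Ge, F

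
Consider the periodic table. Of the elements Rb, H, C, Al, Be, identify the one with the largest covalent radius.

Rb

H is in period 1, group 1; Be is in period 2, group 2; C is in period 2, group 14; Al is in period 3, group 13; Rb is in period 5, group 1.
Across a period the added protons contract the valence shell; down a group each new principal shell makes the atom larger.
These span different periods and groups, so the two trends combine.
C > H: period and group pull opposite ways; the down-group shift dominates (75 vs 32 pm).
Be > C: both are in period 2; the period trend gives Be the larger value.
Al > Be: period and group pull opposite ways; the down-group shift dominates (126 vs 102 pm).
Rb > Al: both effects reinforce here, so Rb is clearly the larger of the two.
Approximate values (pm): H 32, Be 102, C 75, Al 126, Rb 210.
The largest covalent radius among these belongs to Rb.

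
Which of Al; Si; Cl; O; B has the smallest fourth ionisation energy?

IE_4 is the cost of taking one more electron from the +3 cation: Al³⁺ is the bare [Ne] core; Si³⁺ still has 1 valence electron; Cl³⁺ still has 4 valence electrons; O³⁺ still has 3 valence electrons; B³⁺ is the bare [He] core.
Breaking into a closed-shell core is much more expensive than removing a leftover valence electron — Al and B have the largest IE_4 here.
Valence configurations: Si³⁺ [Ne]3s¹, Cl³⁺ [Ne]3s²3p², O³⁺ [He]2s²2p¹.
The numbers (kJ/mol): Al 11577, Si 4356, Cl 5159, O 7469, B 25026.
Hence IE_4: Si < Cl < O < Al < B.

Si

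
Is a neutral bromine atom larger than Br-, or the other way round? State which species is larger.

Br-

Forming Br- adds 1 electron to Br. More electron–electron repulsion in the same shell, with unchanged nuclear charge, lets the cloud expand.
An anion is larger than its parent atom: Br- > Br.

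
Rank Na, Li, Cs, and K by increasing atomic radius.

Li < Na < K < Cs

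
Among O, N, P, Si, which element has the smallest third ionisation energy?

P

After 2 electrons have been removed, what remains? O²⁺ still has 4 valence electrons; N²⁺ still has 3 valence electrons; P²⁺ still has 3 valence electrons; Si²⁺ still has 2 valence electrons.
All are still removing valence electrons, so compare the +2 ions as you would atoms: IE_3 generally rises across a period (higher Z_eff) and falls down a group (larger shell), subject to the usual subshell exceptions.
Valence configurations: O²⁺ [He]2s²2p², N²⁺ [He]2s²2p¹, P²⁺ [Ne]3s²3p¹, Si²⁺ [Ne]3s².
P²⁺ loses a lone 3p electron whereas Si²⁺ must break into a filled 3s² pair, so IE_3(Si) > IE_3(P) even though P has the higher nuclear charge.
The numbers (kJ/mol): O 5300, N 4578, P 2914, Si 3232.
So the third ionization energies run P < Si < N < O.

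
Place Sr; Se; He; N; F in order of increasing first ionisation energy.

Sr < Se < N < F < He

He is in period 1, group 18; N is in period 2, group 15; F is in period 2, group 17; Se is in period 4, group 16; Sr is in period 5, group 2.
Across a period the outer electron is held more tightly (higher IE₁); down a group it sits in a higher shell, more shielded, and comes off more easily.
These span different periods and groups, so the two trends combine.
Se > Sr: both effects reinforce here, so Se is clearly the higher of the two.
N > Se: period and group pull opposite ways; the down-group shift dominates (1402 vs 941 kJ/mol).
F > N: both are in period 2; the period trend gives F the larger value.
He > F: relative to F, both the across-period and down-group shifts push He's first ionization energy up.
Tabulated first ionization energy (kJ/mol): He 2372, N 1402, F 1681, Se 941, Sr 550.
So from lowest to highest: Sr < Se < N < F < He.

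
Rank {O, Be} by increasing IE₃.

Consider each +2 ion: O²⁺ still has 4 valence electrons; Be²⁺ is the bare [He] core.
Breaking into a closed-shell core is much more expensive than removing a leftover valence electron — Be has the largest IE_3 here.
Approximate IE_3 values (kJ/mol): O 5300, Be 14849.
Overall IE_3 order: O < Be.

O, Be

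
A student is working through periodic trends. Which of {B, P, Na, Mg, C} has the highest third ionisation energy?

Mg

The third ionization energy removes an electron from the +2 ion. For each element: B²⁺ still has 1 valence electron; P²⁺ still has 3 valence electrons; Na²⁺ is already 1 electron into the core; Mg²⁺ is the bare [Ne] core; C²⁺ still has 2 valence electrons.
Breaking into a closed-shell core is much more expensive than removing a leftover valence electron — Na and Mg have the largest IE_3 here.
Valence configurations: B²⁺ [He]2s¹, P²⁺ [Ne]3s²3p¹, C²⁺ [He]2s².
Tabulated IE_3 (kJ/mol): B 3660, P 2914, Na 6910, Mg 7733, C 4620.
Putting it together, IE_3: P < B < C < Na < Mg.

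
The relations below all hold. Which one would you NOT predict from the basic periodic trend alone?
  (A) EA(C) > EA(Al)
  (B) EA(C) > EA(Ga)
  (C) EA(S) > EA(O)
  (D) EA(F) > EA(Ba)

(C)

The general trend: electron affinity increases across a period and decreases down a group.
(A) C (period 2, group 14) vs Al (period 3, group 13): the stated order agrees with the simple trend.
(B) C (period 2, group 14) vs Ga (period 4, group 13): the stated order agrees with the simple trend.
(C) S (period 3, group 16) vs O (period 2, group 16): the stated order contradicts the simple trend.
(D) F (period 2, group 17) vs Ba (period 6, group 2): the stated order agrees with the simple trend.
The exception is (C): the compact 2p subshell of O repels the added electron more than S's larger 3p does.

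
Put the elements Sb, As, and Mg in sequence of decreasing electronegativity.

As > Sb > Mg

Electronegativity increases across a period and decreases down a group, tracking effective nuclear charge and atomic size.
These span different periods and groups, so the two trends combine.
Sb > Mg: the two effects oppose for this pair; the across-period effect wins (2.05 vs 1.31).
As > Sb: As sits above Sb in group 15, so the down-group effect alone puts As higher.
Tabulated electronegativity (Pauling): Mg 1.31, As 2.18, Sb 2.05.
So from highest to lowest: As > Sb > Mg.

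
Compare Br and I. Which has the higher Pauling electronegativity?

Br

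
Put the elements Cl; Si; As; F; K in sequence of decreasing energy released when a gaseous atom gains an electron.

Cl, F, Si, As, K

Atoms with high Z_eff and room in the valence shell (especially the halogens) have the most exothermic electron affinities.
Neither a single period nor a single group — weigh both effects.
As > K: As lies to the right of K in period 4, so the across-period effect alone puts As higher.
Si > As: the two effects oppose for this pair; the down-group effect wins (134 vs 78 kJ/mol).
F > Si: both effects reinforce here, so F is clearly the higher of the two.
Cl > F: this pair runs against the simple trend — see the exception note.
Note the exception: Cl has a higher electron affinity than F, contrary to the simple trend — F's small 2p subshell makes the incoming electron feel strong e⁻–e⁻ repulsion, so Cl actually releases more energy on gaining an electron.
For reference (kJ/mol): F 328, Si 134, Cl 349, K 48, As 78.
So from highest to lowest: Cl > F > Si > As > K.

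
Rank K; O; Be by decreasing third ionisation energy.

Be > O > K

After 2 electrons have been removed, what remains? K²⁺ is already 1 electron into the core; O²⁺ still has 4 valence electrons; Be²⁺ is the bare [He] core.
Usually core removal costs more than valence removal, but here the competition is close: a tightly held n=2 valence electron can cost more to remove than an n=3 core electron, so the actual values have to decide it.
The numbers (kJ/mol): K 4420, O 5300, Be 14849.
Putting it together, IE_3: K < O < Be.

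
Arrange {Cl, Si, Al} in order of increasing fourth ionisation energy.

Si < Cl < Al

IE_4 is the cost of taking one more electron from the +3 cation: Cl³⁺ still has 4 valence electrons; Si³⁺ still has 1 valence electron; Al³⁺ is the bare [Ne] core.
Pulling an electron out of a noble-gas core costs far more than removing a remaining valence electron, so Al sits at the high end of IE_4.
Valence configurations: Cl³⁺ [Ne]3s²3p², Si³⁺ [Ne]3s¹.
Tabulated IE_4 (kJ/mol): Cl 5159, Si 4356, Al 11577.
So the fourth ionization energies run Si < Cl < Al.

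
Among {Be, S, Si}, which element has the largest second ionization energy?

The second ionization energy removes an electron from the +1 ion. For each element: Be⁺ still has 1 valence electron; S⁺ still has 5 valence electrons; Si⁺ still has 3 valence electrons.
All are still removing valence electrons, so compare the +1 ions as you would atoms: IE_2 generally rises across a period (higher Z_eff) and falls down a group (larger shell), subject to the usual subshell exceptions.
Valence configurations: Be⁺ [He]2s¹, S⁺ [Ne]3s²3p³, Si⁺ [Ne]3s²3p¹.
Approximate IE_2 values (kJ/mol): Be 1757, S 2252, Si 1577.
Putting it together, IE_2: Si < Be < S.

S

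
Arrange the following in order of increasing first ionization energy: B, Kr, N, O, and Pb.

Pb < B < O < Kr < N

B is in period 2, group 13; N is in period 2, group 15; O is in period 2, group 16; Kr is in period 4, group 18; Pb is in period 6, group 14.
IE₁ increases left→right with effective nuclear charge and decreases top→bottom as the valence shell moves farther out.
Neither a single period nor a single group — weigh both effects.
B > Pb: the two effects oppose for this pair; the down-group effect wins (801 vs 716 kJ/mol).
O > B: O lies to the right of B in period 2, so the across-period effect alone puts O higher.
Kr > O: the two effects oppose for this pair; the across-period effect wins (1351 vs 1314 kJ/mol).
N > Kr: period and group pull opposite ways; the down-group shift dominates (1402 vs 1351 kJ/mol).
Note the exception: N has a higher first ionization energy than O, contrary to the simple trend — pairing an electron in O's 2p⁴ costs repulsion energy, so O ionizes more easily than half-filled N (2p³).
For reference (kJ/mol): B 801, N 1402, O 1314, Kr 1351, Pb 716.
So from lowest to highest: Pb < B < O < Kr < N.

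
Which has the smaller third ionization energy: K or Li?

After 2 electrons have been removed, what remains? K²⁺ is already 1 electron into the core; Li²⁺ is already 1 electron into the core.
All of these are removing an electron from a noble-gas core or deeper; the smaller core (lower principal quantum number) is held far more tightly, and within a period the higher nuclear charge binds the same core more tightly.
The numbers (kJ/mol): K 4420, Li 11815.
Overall IE_3 order: K < Li.

K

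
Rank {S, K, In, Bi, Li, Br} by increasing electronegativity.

Li is in period 2, group 1; S is in period 3, group 16; K is in period 4, group 1; Br is in period 4, group 17; In is in period 5, group 13; Bi is in period 6, group 15.
Electronegativity increases across a period and decreases down a group, tracking effective nuclear charge and atomic size.
Here both period and group differ, so the two effects have to be weighed against each other.
Li > K: Li sits above K in group 1, so the down-group effect alone puts Li higher.
In > Li: period and group pull opposite ways; the across-period shift dominates (1.78 vs 0.98).
Bi > In: the two effects oppose for this pair; the across-period effect wins (2.02 vs 1.78).
S > Bi: relative to Bi, both the across-period and down-group shifts push S's electronegativity up.
Br > S: period and group pull opposite ways; the across-period shift dominates (2.96 vs 2.58).
For reference (Pauling): Li 0.98, S 2.58, K 0.82, Br 2.96, In 1.78, Bi 2.02.
So from lowest to highest: K < Li < In < Bi < S < Br.

K < Li < In < Bi < S < Br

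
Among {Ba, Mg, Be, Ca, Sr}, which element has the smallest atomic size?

Be

Across a period the added protons contract the valence shell; down a group each new principal shell makes the atom larger.
All are in group 2, so atomic radius increases down the group.
The smallest atomic size among these belongs to Be.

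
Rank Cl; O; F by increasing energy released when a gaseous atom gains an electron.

O, F, Cl

O is in period 2, group 16; F is in period 2, group 17; Cl is in period 3, group 17.
Adding an electron releases more energy for atoms nearer the top right (short of the noble gases).
Neither a single period nor a single group — weigh both effects.
F > O: both are in period 2; the period trend gives F the larger value.
Cl > F: this pair runs against the simple trend — see the exception note.
Note the exception: Cl has a higher electron affinity than F, contrary to the simple trend — F's small 2p subshell makes the incoming electron feel strong e⁻–e⁻ repulsion, so Cl actually releases more energy on gaining an electron.
Tabulated electron affinity (kJ/mol): O 141, F 328, Cl 349.
So from lowest to highest: O < F < Cl.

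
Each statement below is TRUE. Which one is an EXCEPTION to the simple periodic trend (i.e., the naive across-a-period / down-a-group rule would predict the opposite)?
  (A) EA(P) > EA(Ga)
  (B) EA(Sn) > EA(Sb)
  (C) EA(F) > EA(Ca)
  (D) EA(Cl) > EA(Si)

(B)

The general trend: electron affinity increases across a period and decreases down a group.
(A) P (period 3, group 15) vs Ga (period 4, group 13): the stated order agrees with the simple trend.
(B) Sn (period 5, group 14) vs Sb (period 5, group 15): the stated order contradicts the simple trend.
(C) F (period 2, group 17) vs Ca (period 4, group 2): the stated order agrees with the simple trend.
(D) Cl (period 3, group 17) vs Si (period 3, group 14): the stated order agrees with the simple trend.
The exception is (B): adding an electron to Sb's half-filled 5p³ is unfavourable, so Sn has the more exothermic EA.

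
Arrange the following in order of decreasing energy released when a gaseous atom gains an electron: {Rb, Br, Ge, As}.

Ge is in period 4, group 14; As is in period 4, group 15; Br is in period 4, group 17; Rb is in period 5, group 1.
Adding an electron releases more energy for atoms nearer the top right (short of the noble gases).
Neither a single period nor a single group — weigh both effects.
As > Rb: both effects reinforce here, so As is clearly the higher of the two.
Ge > As: this pair runs against the simple trend — see the exception note.
Br > Ge: both are in period 4; the period trend gives Br the larger value.
Note the exception: Ge has a higher electron affinity than As, contrary to the simple trend — adding an electron to As's half-filled 4p³ is unfavourable, so Ge (4p²) has the more exothermic EA.
For reference (kJ/mol): Ge 119, As 78, Br 325, Rb 47.
So from highest to lowest: Br > Ge > As > Rb.

Br, Ge, As, Rb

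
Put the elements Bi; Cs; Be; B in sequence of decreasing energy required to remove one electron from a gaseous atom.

Be > B > Bi > Cs

Be is in period 2, group 2; B is in period 2, group 13; Cs is in period 6, group 1; Bi is in period 6, group 15.
Removing the outermost electron gets harder across a period and easier down a group.
Neither a single period nor a single group — weigh both effects.
Bi > Cs: both are in period 6; the period trend gives Bi the larger value.
B > Bi: period and group pull opposite ways; the down-group shift dominates (801 vs 703 kJ/mol).
Be > B: this pair runs against the simple trend — see the exception note.
Note the exception: Be has a higher first ionization energy than B, contrary to the simple trend — removing B's lone 2p electron is easier than breaking Be's filled 2s².
Approximate values (kJ/mol): Be 900, B 801, Cs 376, Bi 703.
So from highest to lowest: Be > B > Bi > Cs.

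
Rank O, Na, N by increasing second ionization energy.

Consider each +1 ion: O⁺ still has 5 valence electrons; Na⁺ is the bare [Ne] core; N⁺ still has 4 valence electrons.
Core electrons are held far more tightly than valence electrons, so Na tops the IE_2 order.
Valence configurations: O⁺ [He]2s²2p³, N⁺ [He]2s²2p².
Tabulated IE_2 (kJ/mol): O 3388, Na 4562, N 2856.
Overall IE_2 order: N < O < Na.

N, O, Na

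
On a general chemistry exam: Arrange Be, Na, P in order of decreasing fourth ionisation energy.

Be > Na > P

The fourth ionization energy removes an electron from the +3 ion. For each element: Be³⁺ is already 1 electron into the core; Na³⁺ is already 2 electrons into the core; P³⁺ still has 2 valence electrons.
Core electrons are held far more tightly than valence electrons, so Na and Be top the IE_4 order.
Approximate IE_4 values (kJ/mol): Be 21007, Na 9543, P 4964.
Overall IE_4 order: P < Na < Be.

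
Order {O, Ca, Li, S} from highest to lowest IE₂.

Li > O > S > Ca

After 1 electron has been removed, what remains? O⁺ still has 5 valence electrons; Ca⁺ still has 1 valence electron; Li⁺ is the bare [He] core; S⁺ still has 5 valence electrons.
Breaking into a closed-shell core is much more expensive than removing a leftover valence electron — Li has the largest IE_2 here.
Valence configurations: O⁺ [He]2s²2p³, Ca⁺ [Ar]4s¹, S⁺ [Ne]3s²3p³.
Tabulated IE_2 (kJ/mol): O 3388, Ca 1145, Li 7298, S 2252.
Overall IE_2 order: Ca < S < O < Li.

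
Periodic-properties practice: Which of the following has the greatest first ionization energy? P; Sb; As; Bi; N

N

N is in period 2, group 15; P is in period 3, group 15; As is in period 4, group 15; Sb is in period 5, group 15; Bi is in period 6, group 15.
First ionization energy rises across a period (greater Z_eff holds electrons more tightly) and falls down a group (valence electrons are farther from the nucleus).
All are in group 15, so first ionization energy increases up the group.
The greatest first ionization energy among these belongs to N.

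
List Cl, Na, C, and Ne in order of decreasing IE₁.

Ne > Cl > C > Na

C is in period 2, group 14; Ne is in period 2, group 18; Na is in period 3, group 1; Cl is in period 3, group 17.
First ionization energy rises across a period (greater Z_eff holds electrons more tightly) and falls down a group (valence electrons are farther from the nucleus).
Neither a single period nor a single group — weigh both effects.
C > Na: relative to Na, both the across-period and down-group shifts push C's first ionization energy up.
Cl > C: the two effects oppose for this pair; the across-period effect wins (1251 vs 1086 kJ/mol).
Ne > Cl: both effects reinforce here, so Ne is clearly the higher of the two.
Approximate values (kJ/mol): C 1086, Ne 2081, Na 496, Cl 1251.
So from highest to lowest: Ne > Cl > C > Na.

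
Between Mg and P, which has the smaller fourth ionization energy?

P

Consider each +3 ion: Mg³⁺ is already 1 electron into the core; P³⁺ still has 2 valence electrons.
Breaking into a closed-shell core is much more expensive than removing a leftover valence electron — Mg has the largest IE_4 here.
Approximate IE_4 values (kJ/mol): Mg 10543, P 4964.
Hence IE_4: P < Mg.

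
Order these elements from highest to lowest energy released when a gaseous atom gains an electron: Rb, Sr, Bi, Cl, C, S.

Cl, S, C, Bi, Rb, Sr

Adding an electron releases more energy for atoms nearer the top right (short of the noble gases).
Neither a single period nor a single group — weigh both effects.
Rb > Sr: this pair runs against the simple trend — see the exception note.
Bi > Rb: period and group pull opposite ways; the across-period shift dominates (91 vs 47 kJ/mol).
C > Bi: the two effects oppose for this pair; the down-group effect wins (122 vs 91 kJ/mol).
S > C: the two effects oppose for this pair; the across-period effect wins (200 vs 122 kJ/mol).
Cl > S: Cl lies to the right of S in period 3, so the across-period effect alone puts Cl higher.
Note the exception: Rb has a higher electron affinity than Sr, contrary to the simple trend — adding an electron to Sr (ns²) has to open a new, higher-energy np subshell, which is unfavourable.
Tabulated electron affinity (kJ/mol): C 122, S 200, Cl 349, Rb 47, Sr 5, Bi 91.
So from highest to lowest: Cl > S > C > Bi > Rb > Sr.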